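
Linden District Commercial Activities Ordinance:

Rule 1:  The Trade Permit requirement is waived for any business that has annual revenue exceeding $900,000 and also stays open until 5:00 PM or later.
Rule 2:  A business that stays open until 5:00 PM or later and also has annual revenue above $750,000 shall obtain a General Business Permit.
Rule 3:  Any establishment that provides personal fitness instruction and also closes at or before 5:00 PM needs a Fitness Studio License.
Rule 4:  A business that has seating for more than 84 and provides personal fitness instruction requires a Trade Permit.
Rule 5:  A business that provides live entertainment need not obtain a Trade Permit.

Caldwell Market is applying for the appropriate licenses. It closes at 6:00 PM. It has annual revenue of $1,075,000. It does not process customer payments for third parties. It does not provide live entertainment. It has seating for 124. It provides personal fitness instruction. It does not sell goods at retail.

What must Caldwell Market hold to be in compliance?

Rule 1: revenue $1,075,000 > $900,000; closes 6:00 PM, after 5:00 PM → exempt from Trade Permit.
Rule 2: closes 6:00 PM, after 5:00 PM; revenue $1,075,000 > $750,000 → General Business Permit required.
Rule 3: provides personal fitness instruction; closes 6:00 PM, after 5:00 PM → Fitness Studio License not required.
Rule 4: seating 124 > 84; provides personal fitness instruction → Trade Permit required.
Rule 5: does not provide live entertainment → Trade Permit exemption does not apply.

General Business Permit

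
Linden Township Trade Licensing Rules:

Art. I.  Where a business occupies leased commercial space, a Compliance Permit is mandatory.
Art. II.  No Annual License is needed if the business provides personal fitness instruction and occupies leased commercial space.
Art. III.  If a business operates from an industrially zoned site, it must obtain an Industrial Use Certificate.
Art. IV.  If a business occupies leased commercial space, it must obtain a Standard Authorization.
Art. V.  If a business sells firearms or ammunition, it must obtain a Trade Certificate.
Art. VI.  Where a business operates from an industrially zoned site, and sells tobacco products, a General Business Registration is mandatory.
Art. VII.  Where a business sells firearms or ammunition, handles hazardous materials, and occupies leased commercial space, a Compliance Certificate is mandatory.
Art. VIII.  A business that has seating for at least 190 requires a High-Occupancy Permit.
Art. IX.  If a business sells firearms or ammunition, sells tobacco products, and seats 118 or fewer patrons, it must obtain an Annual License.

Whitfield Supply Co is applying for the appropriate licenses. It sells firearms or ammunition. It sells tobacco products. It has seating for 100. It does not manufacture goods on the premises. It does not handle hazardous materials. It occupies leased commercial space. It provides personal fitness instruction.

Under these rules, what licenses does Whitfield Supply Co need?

Compliance Permit, Standard Authorization, Trade Certificate

Art. I. occupies leased commercial space → Compliance Permit required.
Art. II. provides personal fitness instruction; occupies leased commercial space → exempt from Annual License.
Art. III. occupies leased commercial space (not: operates from an industrially zoned site) → Industrial Use Certificate not required.
Art. IV. occupies leased commercial space → Standard Authorization required.
Art. V. sells firearms or ammunition → Trade Certificate required.
Art. VI. occupies leased commercial space (not: operates from an industrially zoned site); sells tobacco products → General Business Registration not required.
Art. VII. sells firearms or ammunition; does not handle hazardous materials; occupies leased commercial space → Compliance Certificate not required.
Art. VIII. seating 100 < 190 → High-Occupancy Permit not required.
Art. IX. sells firearms or ammunition; sells tobacco products; seating 100 ≤ 118 → Annual License required.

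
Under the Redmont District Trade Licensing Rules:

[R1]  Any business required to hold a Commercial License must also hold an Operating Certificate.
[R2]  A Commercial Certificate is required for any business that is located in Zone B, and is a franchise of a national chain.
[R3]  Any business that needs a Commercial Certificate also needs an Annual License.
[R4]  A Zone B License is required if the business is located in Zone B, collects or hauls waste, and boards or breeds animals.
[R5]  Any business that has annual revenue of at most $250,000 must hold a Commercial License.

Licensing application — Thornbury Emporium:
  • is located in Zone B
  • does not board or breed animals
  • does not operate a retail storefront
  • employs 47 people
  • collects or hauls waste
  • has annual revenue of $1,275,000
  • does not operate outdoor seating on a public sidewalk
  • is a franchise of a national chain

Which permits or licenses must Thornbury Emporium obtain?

Annual License, Commercial Certificate

[R1] Commercial License is not required → no effect.
[R2] is located in Zone B; is a franchise of a national chain → Commercial Certificate required.
[R3] Commercial Certificate is required → Annual License also required.
[R4] is located in Zone B; collects or hauls waste; does not board or breed animals → Zone B License not required.
[R5] revenue $1,275,000 > $250,000 → Commercial License not required.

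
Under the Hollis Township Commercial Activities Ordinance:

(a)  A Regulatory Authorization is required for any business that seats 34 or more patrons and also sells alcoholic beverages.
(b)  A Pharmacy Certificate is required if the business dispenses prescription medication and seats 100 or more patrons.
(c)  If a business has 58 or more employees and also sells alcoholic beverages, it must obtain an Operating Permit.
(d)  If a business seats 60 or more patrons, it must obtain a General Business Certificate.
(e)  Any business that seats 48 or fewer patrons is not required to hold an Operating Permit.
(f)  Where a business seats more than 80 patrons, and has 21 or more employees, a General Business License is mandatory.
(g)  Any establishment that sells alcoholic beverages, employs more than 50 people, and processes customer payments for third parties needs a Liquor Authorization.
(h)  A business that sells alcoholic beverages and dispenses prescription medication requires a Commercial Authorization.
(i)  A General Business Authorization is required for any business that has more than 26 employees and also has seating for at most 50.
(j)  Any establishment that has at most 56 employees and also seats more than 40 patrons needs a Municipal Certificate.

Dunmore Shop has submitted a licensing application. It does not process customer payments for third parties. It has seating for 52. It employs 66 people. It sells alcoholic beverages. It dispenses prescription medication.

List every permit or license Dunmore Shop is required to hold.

Commercial Authorization, Operating Permit, Regulatory Authorization

(a) seating 52 ≥ 34; sells alcoholic beverages → Regulatory Authorization required.
(b) dispenses prescription medication; seating 52 < 100 → Pharmacy Certificate not required.
(c) employees 66 ≥ 58; sells alcoholic beverages → Operating Permit required.
(d) seating 52 < 60 → General Business Certificate not required.
(e) seating 52 > 48 → Operating Permit exemption does not apply.
(f) seating 52 ≤ 80; employees 66 ≥ 21 → General Business License not required.
(g) sells alcoholic beverages; employees 66 > 50; does not process customer payments for third parties → Liquor Authorization not required.
(h) sells alcoholic beverages; dispenses prescription medication → Commercial Authorization required.
(i) employees 66 > 26; seating 52 > 50 → General Business Authorization not required.
(j) employees 66 > 56; seating 52 > 40 → Municipal Certificate not required.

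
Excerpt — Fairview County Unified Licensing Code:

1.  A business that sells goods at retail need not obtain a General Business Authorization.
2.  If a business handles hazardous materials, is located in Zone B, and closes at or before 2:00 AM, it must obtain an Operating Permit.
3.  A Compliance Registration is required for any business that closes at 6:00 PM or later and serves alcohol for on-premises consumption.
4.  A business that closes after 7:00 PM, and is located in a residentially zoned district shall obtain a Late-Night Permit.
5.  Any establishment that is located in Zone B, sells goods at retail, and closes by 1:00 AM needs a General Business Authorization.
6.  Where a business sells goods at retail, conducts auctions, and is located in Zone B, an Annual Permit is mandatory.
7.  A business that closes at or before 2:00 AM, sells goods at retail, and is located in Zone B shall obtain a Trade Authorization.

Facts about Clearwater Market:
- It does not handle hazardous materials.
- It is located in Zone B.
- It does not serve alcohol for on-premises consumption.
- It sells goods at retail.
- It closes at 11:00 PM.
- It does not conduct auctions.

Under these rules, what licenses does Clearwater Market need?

Trade Authorization

1. sells goods at retail → exempt from General Business Authorization.
2. does not handle hazardous materials; is located in Zone B; closes 11:00 PM, at/before 2:00 AM → Operating Permit not required.
3. closes 11:00 PM, after 6:00 PM; does not serve alcohol for on-premises consumption → Compliance Registration not required.
4. closes 11:00 PM, after 7:00 PM; is located in Zone B (not: is located in a residentially zoned district) → Late-Night Permit not required.
5. is located in Zone B; sells goods at retail; closes 11:00 PM, at/before 1:00 AM → General Business Authorization required.
6. sells goods at retail; does not conduct auctions; is located in Zone B → Annual Permit not required.
7. closes 11:00 PM, at/before 2:00 AM; sells goods at retail; is located in Zone B → Trade Authorization required.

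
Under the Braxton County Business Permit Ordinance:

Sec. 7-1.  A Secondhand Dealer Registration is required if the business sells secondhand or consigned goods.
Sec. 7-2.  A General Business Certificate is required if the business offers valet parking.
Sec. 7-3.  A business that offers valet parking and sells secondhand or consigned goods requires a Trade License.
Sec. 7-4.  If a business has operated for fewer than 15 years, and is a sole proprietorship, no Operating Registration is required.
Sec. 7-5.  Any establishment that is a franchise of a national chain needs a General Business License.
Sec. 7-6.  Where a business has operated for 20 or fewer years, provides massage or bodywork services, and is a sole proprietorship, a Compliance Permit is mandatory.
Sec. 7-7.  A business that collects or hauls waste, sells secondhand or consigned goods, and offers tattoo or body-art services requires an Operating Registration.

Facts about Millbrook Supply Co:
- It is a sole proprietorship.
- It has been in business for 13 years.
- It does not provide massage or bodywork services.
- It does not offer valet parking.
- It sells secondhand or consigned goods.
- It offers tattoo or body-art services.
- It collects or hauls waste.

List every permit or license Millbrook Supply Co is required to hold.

Secondhand Dealer Registration

Sec. 7-1. sells secondhand or consigned goods → Secondhand Dealer Registration required.
Sec. 7-2. does not offer valet parking → General Business Certificate not required.
Sec. 7-3. does not offer valet parking; sells secondhand or consigned goods → Trade License not required.
Sec. 7-4. years in business 13 < 15; is a sole proprietorship → exempt from Operating Registration.
Sec. 7-5. is a sole proprietorship (not: is a franchise of a national chain) → General Business License not required.
Sec. 7-6. years in business 13 ≤ 20; does not provide massage or bodywork services; is a sole proprietorship → Compliance Permit not required.
Sec. 7-7. collects or hauls waste; sells secondhand or consigned goods; offers tattoo or body-art services → Operating Registration required.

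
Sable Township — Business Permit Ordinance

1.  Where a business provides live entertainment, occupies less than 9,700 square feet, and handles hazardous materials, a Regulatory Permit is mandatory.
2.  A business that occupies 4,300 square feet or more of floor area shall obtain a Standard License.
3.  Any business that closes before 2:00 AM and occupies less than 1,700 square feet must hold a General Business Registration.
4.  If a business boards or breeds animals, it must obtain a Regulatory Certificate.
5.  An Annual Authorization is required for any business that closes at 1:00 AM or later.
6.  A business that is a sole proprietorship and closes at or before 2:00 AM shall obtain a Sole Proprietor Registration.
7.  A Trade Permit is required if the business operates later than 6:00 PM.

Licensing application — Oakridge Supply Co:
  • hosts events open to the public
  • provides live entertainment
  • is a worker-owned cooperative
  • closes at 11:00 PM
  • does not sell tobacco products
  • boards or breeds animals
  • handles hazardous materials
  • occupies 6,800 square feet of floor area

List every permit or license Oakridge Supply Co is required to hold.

Regulatory Certificate, Regulatory Permit, Standard License, Trade Permit

1. provides live entertainment; floor area 6,800 square feet < 9,700 square feet; handles hazardous materials → Regulatory Permit required.
2. floor area 6,800 square feet ≥ 4,300 square feet → Standard License required.
3. closes 11:00 PM, at/before 2:00 AM; floor area 6,800 square feet ≥ 1,700 square feet → General Business Registration not required.
4. boards or breeds animals → Regulatory Certificate required.
5. closes 11:00 PM, at/before 1:00 AM → Annual Authorization not required.
6. is a worker-owned cooperative (not: is a sole proprietorship); closes 11:00 PM, at/before 2:00 AM → Sole Proprietor Registration not required.
7. closes 11:00 PM, after 6:00 PM → Trade Permit required.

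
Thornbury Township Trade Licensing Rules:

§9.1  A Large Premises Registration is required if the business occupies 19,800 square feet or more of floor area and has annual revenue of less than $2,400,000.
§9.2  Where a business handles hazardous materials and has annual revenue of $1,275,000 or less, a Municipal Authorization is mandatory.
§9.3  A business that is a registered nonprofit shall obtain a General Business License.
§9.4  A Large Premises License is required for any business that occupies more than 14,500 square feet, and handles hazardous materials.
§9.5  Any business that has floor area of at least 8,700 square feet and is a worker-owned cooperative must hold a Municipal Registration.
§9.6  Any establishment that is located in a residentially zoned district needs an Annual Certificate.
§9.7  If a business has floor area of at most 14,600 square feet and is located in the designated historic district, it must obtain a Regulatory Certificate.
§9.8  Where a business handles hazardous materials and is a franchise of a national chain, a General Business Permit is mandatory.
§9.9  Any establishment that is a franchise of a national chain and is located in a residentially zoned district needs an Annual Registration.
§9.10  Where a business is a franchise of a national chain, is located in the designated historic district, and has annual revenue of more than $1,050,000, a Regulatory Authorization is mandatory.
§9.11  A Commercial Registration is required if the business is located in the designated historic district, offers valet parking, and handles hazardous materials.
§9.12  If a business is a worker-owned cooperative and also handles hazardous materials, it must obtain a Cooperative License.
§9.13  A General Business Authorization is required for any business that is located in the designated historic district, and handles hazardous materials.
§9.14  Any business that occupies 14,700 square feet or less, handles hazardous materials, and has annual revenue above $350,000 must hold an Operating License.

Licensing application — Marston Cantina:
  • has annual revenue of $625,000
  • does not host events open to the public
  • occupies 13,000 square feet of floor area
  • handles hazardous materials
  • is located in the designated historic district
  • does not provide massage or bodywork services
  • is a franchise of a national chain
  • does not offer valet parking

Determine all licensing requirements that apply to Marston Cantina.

§9.1 floor area 13,000 square feet < 19,800 square feet; revenue $625,000 < $2,400,000 → Large Premises Registration not required.
§9.2 handles hazardous materials; revenue $625,000 ≤ $1,275,000 → Municipal Authorization required.
§9.3 is a franchise of a national chain (not: is a registered nonprofit) → General Business License not required.
§9.4 floor area 13,000 square feet ≤ 14,500 square feet; handles hazardous materials → Large Premises License not required.
§9.5 floor area 13,000 square feet ≥ 8,700 square feet; is a franchise of a national chain (not: is a worker-owned cooperative) → Municipal Registration not required.
§9.6 is located in the designated historic district (not: is located in a residentially zoned district) → Annual Certificate not required.
§9.7 floor area 13,000 square feet ≤ 14,600 square feet; is located in the designated historic district → Regulatory Certificate required.
§9.8 handles hazardous materials; is a franchise of a national chain → General Business Permit required.
§9.9 is a franchise of a national chain; is located in the designated historic district (not: is located in a residentially zoned district) → Annual Registration not required.
§9.10 is a franchise of a national chain; is located in the designated historic district; revenue $625,000 ≤ $1,050,000 → Regulatory Authorization not required.
§9.11 is located in the designated historic district; does not offer valet parking; handles hazardous materials → Commercial Registration not required.
§9.12 is a franchise of a national chain (not: is a worker-owned cooperative); handles hazardous materials → Cooperative License not required.
§9.13 is located in the designated historic district; handles hazardous materials → General Business Authorization required.
§9.14 floor area 13,000 square feet ≤ 14,700 square feet; handles hazardous materials; revenue $625,000 > $350,000 → Operating License required.

General Business Authorization, General Business Permit, Municipal Authorization, Operating License, Regulatory Certificate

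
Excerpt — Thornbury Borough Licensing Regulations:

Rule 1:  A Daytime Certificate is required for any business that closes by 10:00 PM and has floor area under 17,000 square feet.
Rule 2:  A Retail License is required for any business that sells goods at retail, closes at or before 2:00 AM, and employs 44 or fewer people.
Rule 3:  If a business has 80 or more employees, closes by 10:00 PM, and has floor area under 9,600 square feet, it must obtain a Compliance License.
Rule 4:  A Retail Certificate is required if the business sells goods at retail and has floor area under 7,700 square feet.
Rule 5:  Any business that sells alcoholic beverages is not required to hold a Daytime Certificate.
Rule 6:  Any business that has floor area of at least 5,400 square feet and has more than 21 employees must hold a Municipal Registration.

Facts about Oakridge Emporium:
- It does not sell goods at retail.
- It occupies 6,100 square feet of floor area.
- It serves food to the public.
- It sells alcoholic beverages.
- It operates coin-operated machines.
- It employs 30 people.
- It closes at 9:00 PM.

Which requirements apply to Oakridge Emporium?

Municipal Registration

Rule 1: closes 9:00 PM, at/before 10:00 PM; floor area 6,100 square feet < 17,000 square feet → Daytime Certificate required.
Rule 2: does not sell goods at retail; closes 9:00 PM, at/before 2:00 AM; employees 30 ≤ 44 → Retail License not required.
Rule 3: employees 30 < 80; closes 9:00 PM, at/before 10:00 PM; floor area 6,100 square feet < 9,600 square feet → Compliance License not required.
Rule 4: does not sell goods at retail; floor area 6,100 square feet < 7,700 square feet → Retail Certificate not required.
Rule 5: sells alcoholic beverages → exempt from Daytime Certificate.
Rule 6: floor area 6,100 square feet ≥ 5,400 square feet; employees 30 > 21 → Municipal Registration required.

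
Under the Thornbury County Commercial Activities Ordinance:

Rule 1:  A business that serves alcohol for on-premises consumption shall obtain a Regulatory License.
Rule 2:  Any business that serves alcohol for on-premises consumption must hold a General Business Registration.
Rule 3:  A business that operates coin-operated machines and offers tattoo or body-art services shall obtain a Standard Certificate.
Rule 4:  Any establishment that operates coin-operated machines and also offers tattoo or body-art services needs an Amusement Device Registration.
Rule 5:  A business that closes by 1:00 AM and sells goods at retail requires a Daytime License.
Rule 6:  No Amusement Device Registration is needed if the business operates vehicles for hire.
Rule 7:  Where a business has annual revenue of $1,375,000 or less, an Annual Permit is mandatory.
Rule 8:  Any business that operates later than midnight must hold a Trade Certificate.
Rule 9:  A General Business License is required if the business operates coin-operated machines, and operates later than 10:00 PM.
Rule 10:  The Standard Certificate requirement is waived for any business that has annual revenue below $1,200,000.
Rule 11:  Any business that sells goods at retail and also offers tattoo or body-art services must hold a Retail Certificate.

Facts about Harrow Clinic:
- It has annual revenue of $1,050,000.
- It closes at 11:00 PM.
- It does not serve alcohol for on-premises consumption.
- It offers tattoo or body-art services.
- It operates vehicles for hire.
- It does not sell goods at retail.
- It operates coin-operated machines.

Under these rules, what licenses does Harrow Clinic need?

Annual Permit, General Business License

Rule 1: does not serve alcohol for on-premises consumption → Regulatory License not required.
Rule 2: does not serve alcohol for on-premises consumption → General Business Registration not required.
Rule 3: operates coin-operated machines; offers tattoo or body-art services → Standard Certificate required.
Rule 4: operates coin-operated machines; offers tattoo or body-art services → Amusement Device Registration required.
Rule 5: closes 11:00 PM, at/before 1:00 AM; does not sell goods at retail → Daytime License not required.
Rule 6: operates vehicles for hire → exempt from Amusement Device Registration.
Rule 7: revenue $1,050,000 ≤ $1,375,000 → Annual Permit required.
Rule 8: closes 11:00 PM, at/before midnight → Trade Certificate not required.
Rule 9: operates coin-operated machines; closes 11:00 PM, after 10:00 PM → General Business License required.
Rule 10: revenue $1,050,000 < $1,200,000 → exempt from Standard Certificate.
Rule 11: does not sell goods at retail; offers tattoo or body-art services → Retail Certificate not required.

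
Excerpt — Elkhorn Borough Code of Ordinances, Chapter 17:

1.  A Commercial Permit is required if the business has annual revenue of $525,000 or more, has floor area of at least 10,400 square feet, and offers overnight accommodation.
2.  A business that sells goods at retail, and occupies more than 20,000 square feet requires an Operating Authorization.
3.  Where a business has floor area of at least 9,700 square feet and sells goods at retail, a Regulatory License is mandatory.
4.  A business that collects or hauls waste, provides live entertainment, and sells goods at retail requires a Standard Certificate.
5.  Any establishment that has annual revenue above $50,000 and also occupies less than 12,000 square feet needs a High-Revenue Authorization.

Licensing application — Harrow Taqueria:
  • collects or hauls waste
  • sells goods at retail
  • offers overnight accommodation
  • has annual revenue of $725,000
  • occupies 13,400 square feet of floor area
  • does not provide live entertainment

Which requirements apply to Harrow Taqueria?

1. revenue $725,000 ≥ $525,000; floor area 13,400 square feet ≥ 10,400 square feet; offers overnight accommodation → Commercial Permit required.
2. sells goods at retail; floor area 13,400 square feet ≤ 20,000 square feet → Operating Authorization not required.
3. floor area 13,400 square feet ≥ 9,700 square feet; sells goods at retail → Regulatory License required.
4. collects or hauls waste; does not provide live entertainment; sells goods at retail → Standard Certificate not required.
5. revenue $725,000 > $50,000; floor area 13,400 square feet ≥ 12,000 square feet → High-Revenue Authorization not required.

Commercial Permit, Regulatory License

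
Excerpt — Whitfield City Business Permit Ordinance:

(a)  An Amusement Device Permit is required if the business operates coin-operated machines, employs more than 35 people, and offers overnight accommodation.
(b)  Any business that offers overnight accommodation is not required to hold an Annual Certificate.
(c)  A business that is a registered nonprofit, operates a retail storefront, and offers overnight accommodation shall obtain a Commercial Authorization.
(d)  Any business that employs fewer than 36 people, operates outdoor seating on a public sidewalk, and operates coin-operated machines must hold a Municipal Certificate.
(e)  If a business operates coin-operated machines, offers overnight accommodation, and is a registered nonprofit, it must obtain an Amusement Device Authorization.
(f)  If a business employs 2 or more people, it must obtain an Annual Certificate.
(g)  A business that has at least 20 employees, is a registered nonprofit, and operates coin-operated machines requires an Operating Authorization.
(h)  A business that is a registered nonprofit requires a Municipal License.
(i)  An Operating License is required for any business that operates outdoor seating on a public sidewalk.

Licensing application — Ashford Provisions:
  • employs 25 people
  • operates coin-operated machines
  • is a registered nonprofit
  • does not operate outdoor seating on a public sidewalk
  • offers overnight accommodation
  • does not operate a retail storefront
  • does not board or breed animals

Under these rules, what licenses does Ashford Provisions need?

Amusement Device Authorization, Municipal License, Operating Authorization

(a) operates coin-operated machines; employees 25 ≤ 35; offers overnight accommodation → Amusement Device Permit not required.
(b) offers overnight accommodation → exempt from Annual Certificate.
(c) is a registered nonprofit; does not operate a retail storefront; offers overnight accommodation → Commercial Authorization not required.
(d) employees 25 < 36; does not operate outdoor seating on a public sidewalk; operates coin-operated machines → Municipal Certificate not required.
(e) operates coin-operated machines; offers overnight accommodation; is a registered nonprofit → Amusement Device Authorization required.
(f) employees 25 ≥ 2 → Annual Certificate required.
(g) employees 25 ≥ 20; is a registered nonprofit; operates coin-operated machines → Operating Authorization required.
(h) is a registered nonprofit → Municipal License required.
(i) does not operate outdoor seating on a public sidewalk → Operating License not required.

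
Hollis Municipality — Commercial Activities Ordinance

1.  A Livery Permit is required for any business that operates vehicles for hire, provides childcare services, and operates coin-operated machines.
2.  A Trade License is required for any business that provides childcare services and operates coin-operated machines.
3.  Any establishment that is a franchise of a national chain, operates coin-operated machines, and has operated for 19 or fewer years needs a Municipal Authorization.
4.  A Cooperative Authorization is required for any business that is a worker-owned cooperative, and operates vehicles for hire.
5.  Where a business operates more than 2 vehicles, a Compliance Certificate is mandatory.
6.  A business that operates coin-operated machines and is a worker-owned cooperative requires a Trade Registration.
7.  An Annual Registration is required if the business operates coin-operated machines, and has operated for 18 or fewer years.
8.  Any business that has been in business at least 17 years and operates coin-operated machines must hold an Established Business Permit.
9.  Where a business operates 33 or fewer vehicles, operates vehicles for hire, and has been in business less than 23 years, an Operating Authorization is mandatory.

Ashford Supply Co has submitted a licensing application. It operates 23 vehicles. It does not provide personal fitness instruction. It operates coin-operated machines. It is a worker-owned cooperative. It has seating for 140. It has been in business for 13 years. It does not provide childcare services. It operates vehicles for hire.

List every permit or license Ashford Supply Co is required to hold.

Annual Registration, Compliance Certificate, Cooperative Authorization, Operating Authorization, Trade Registration

1. operates vehicles for hire; does not provide childcare services; operates coin-operated machines → Livery Permit not required.
2. does not provide childcare services; operates coin-operated machines → Trade License not required.
3. is a worker-owned cooperative (not: is a franchise of a national chain); operates coin-operated machines; years in business 13 ≤ 19 → Municipal Authorization not required.
4. is a worker-owned cooperative; operates vehicles for hire → Cooperative Authorization required.
5. vehicles 23 > 2 → Compliance Certificate required.
6. operates coin-operated machines; is a worker-owned cooperative → Trade Registration required.
7. operates coin-operated machines; years in business 13 ≤ 18 → Annual Registration required.
8. years in business 13 < 17; operates coin-operated machines → Established Business Permit not required.
9. vehicles 23 ≤ 33; operates vehicles for hire; years in business 13 < 23 → Operating Authorization required.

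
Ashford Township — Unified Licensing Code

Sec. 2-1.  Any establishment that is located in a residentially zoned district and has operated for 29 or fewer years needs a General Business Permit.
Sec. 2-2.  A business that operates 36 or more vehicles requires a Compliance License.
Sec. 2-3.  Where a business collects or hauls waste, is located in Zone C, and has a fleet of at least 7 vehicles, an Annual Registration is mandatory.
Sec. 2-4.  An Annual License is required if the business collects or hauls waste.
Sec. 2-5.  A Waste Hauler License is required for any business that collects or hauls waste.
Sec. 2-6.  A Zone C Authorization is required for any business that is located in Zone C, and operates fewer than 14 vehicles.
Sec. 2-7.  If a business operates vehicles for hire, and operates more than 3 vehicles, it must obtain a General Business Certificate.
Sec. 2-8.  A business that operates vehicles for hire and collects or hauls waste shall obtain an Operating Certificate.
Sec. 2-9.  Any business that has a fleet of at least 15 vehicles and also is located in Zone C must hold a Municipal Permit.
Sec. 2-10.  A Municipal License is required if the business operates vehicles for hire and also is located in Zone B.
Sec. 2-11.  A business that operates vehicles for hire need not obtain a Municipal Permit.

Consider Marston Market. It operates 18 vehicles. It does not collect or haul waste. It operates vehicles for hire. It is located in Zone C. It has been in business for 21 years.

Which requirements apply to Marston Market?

Sec. 2-1. is located in Zone C (not: is located in a residentially zoned district); years in business 21 ≤ 29 → General Business Permit not required.
Sec. 2-2. vehicles 18 < 36 → Compliance License not required.
Sec. 2-3. does not collect or haul waste; is located in Zone C; vehicles 18 ≥ 7 → Annual Registration not required.
Sec. 2-4. does not collect or haul waste → Annual License not required.
Sec. 2-5. does not collect or haul waste → Waste Hauler License not required.
Sec. 2-6. is located in Zone C; vehicles 18 ≥ 14 → Zone C Authorization not required.
Sec. 2-7. operates vehicles for hire; vehicles 18 > 3 → General Business Certificate required.
Sec. 2-8. operates vehicles for hire; does not collect or haul waste → Operating Certificate not required.
Sec. 2-9. vehicles 18 ≥ 15; is located in Zone C → Municipal Permit required.
Sec. 2-10. operates vehicles for hire; is located in Zone C (not: is located in Zone B) → Municipal License not required.
Sec. 2-11. operates vehicles for hire → exempt from Municipal Permit.

General Business Certificate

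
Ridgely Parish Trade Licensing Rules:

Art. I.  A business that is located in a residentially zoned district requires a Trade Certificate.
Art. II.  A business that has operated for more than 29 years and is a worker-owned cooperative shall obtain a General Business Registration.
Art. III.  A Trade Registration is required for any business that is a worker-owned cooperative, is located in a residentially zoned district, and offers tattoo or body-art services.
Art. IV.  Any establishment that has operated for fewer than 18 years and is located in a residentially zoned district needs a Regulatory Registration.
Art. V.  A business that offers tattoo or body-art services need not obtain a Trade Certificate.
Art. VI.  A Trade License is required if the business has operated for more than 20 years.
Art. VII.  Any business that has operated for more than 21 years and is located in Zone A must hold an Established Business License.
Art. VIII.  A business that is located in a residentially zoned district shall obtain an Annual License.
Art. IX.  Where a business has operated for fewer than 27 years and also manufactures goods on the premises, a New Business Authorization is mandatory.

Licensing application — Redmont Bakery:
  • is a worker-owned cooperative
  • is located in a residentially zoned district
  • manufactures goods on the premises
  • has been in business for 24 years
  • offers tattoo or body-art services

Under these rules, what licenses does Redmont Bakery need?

Annual License, New Business Authorization, Trade License, Trade Registration

Art. I. is located in a residentially zoned district → Trade Certificate required.
Art. II. years in business 24 ≤ 29; is a worker-owned cooperative → General Business Registration not required.
Art. III. is a worker-owned cooperative; is located in a residentially zoned district; offers tattoo or body-art services → Trade Registration required.
Art. IV. years in business 24 ≥ 18; is located in a residentially zoned district → Regulatory Registration not required.
Art. V. offers tattoo or body-art services → exempt from Trade Certificate.
Art. VI. years in business 24 > 20 → Trade License required.
Art. VII. years in business 24 > 21; is located in a residentially zoned district (not: is located in Zone A) → Established Business License not required.
Art. VIII. is located in a residentially zoned district → Annual License required.
Art. IX. years in business 24 < 27; manufactures goods on the premises → New Business Authorization required.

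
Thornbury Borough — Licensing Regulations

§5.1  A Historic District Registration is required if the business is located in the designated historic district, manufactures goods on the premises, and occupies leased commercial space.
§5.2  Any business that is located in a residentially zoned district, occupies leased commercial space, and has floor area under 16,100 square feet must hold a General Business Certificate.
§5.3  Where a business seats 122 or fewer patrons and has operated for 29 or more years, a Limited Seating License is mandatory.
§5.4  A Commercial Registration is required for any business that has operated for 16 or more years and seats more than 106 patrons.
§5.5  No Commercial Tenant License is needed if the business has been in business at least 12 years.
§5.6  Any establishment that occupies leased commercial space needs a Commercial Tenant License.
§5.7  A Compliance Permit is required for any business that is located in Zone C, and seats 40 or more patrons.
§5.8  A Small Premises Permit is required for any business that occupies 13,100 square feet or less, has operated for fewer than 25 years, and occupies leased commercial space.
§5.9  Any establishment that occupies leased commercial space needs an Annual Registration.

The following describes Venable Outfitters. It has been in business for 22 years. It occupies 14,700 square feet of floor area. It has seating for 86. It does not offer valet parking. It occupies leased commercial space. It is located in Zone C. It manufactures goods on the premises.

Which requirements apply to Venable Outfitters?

Annual Registration, Compliance Permit

§5.1 is located in Zone C (not: is located in the designated historic district); manufactures goods on the premises; occupies leased commercial space → Historic District Registration not required.
§5.2 is located in Zone C (not: is located in a residentially zoned district); occupies leased commercial space; floor area 14,700 square feet < 16,100 square feet → General Business Certificate not required.
§5.3 seating 86 ≤ 122; years in business 22 < 29 → Limited Seating License not required.
§5.4 years in business 22 ≥ 16; seating 86 ≤ 106 → Commercial Registration not required.
§5.5 years in business 22 ≥ 12 → exempt from Commercial Tenant License.
§5.6 occupies leased commercial space → Commercial Tenant License required.
§5.7 is located in Zone C; seating 86 ≥ 40 → Compliance Permit required.
§5.8 floor area 14,700 square feet > 13,100 square feet; years in business 22 < 25; occupies leased commercial space → Small Premises Permit not required.
§5.9 occupies leased commercial space → Annual Registration required.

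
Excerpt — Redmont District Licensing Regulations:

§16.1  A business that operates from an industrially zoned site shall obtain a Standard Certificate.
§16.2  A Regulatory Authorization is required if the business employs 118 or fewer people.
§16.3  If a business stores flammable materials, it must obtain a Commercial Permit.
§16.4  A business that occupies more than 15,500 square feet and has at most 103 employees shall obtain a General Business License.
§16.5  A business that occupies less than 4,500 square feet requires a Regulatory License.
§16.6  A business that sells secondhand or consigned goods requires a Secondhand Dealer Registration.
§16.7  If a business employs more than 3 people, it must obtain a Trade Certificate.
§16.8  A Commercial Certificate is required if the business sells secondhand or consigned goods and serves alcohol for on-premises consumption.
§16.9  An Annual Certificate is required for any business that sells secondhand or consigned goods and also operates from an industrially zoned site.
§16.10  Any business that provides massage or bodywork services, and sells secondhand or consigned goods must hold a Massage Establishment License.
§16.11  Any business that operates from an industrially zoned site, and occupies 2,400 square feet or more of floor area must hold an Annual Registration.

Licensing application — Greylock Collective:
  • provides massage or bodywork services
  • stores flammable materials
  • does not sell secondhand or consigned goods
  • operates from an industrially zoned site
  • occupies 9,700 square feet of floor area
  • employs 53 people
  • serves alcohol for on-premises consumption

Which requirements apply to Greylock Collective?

Annual Registration, Commercial Permit, Regulatory Authorization, Standard Certificate, Trade Certificate

§16.1 operates from an industrially zoned site → Standard Certificate required.
§16.2 employees 53 ≤ 118 → Regulatory Authorization required.
§16.3 stores flammable materials → Commercial Permit required.
§16.4 floor area 9,700 square feet ≤ 15,500 square feet; employees 53 ≤ 103 → General Business License not required.
§16.5 floor area 9,700 square feet ≥ 4,500 square feet → Regulatory License not required.
§16.6 does not sell secondhand or consigned goods → Secondhand Dealer Registration not required.
§16.7 employees 53 > 3 → Trade Certificate required.
§16.8 does not sell secondhand or consigned goods; serves alcohol for on-premises consumption → Commercial Certificate not required.
§16.9 does not sell secondhand or consigned goods; operates from an industrially zoned site → Annual Certificate not required.
§16.10 provides massage or bodywork services; does not sell secondhand or consigned goods → Massage Establishment License not required.
§16.11 operates from an industrially zoned site; floor area 9,700 square feet ≥ 2,400 square feet → Annual Registration required.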